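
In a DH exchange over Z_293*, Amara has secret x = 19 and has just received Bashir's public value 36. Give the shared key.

91

Shared key K = 36^19 mod 293.
36^1 ≡ 36 (mod 293)
36^2 = (36^1)^2 ≡ 36^2 = 1296 ≡ 124 (mod 293)
36^4 = (36^2)^2 ≡ 124^2 = 15376 ≡ 140 (mod 293)
36^8 = (36^4)^2 ≡ 140^2 = 19600 ≡ 262 (mod 293)
36^16 = (36^8)^2 ≡ 262^2 = 68644 ≡ 82 (mod 293)
36^19 = 36^16 · 36^2 · 36^1 ≡ 82 · 124 · 36 ≡ 91 (mod 293).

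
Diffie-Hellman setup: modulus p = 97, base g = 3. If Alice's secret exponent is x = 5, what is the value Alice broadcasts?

Public value = 3^5 mod 97.
3^1 ≡ 3 (mod 97)
3^2 = (3^1)^2 ≡ 3^2 = 9 ≡ 9 (mod 97)
3^4 = (3^2)^2 ≡ 9^2 = 81 ≡ 81 (mod 97)
3^5 = 3^4 · 3^1 ≡ 81 · 3 ≡ 49 (mod 97).

49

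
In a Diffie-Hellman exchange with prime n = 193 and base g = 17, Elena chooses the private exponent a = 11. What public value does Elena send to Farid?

102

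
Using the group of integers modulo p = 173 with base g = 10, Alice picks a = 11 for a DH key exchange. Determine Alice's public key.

Public value = 10^11 (mod 173).
10^1 ≡ 10 (mod 173)
10^2 = (10^1)^2 ≡ 10^2 = 100 ≡ 100 (mod 173)
10^4 = (10^2)^2 ≡ 100^2 = 10000 ≡ 139 (mod 173)
10^8 = (10^4)^2 ≡ 139^2 = 19321 ≡ 118 (mod 173)
10^11 = 10^8 · 10^2 · 10^1 ≡ 118 · 100 · 10 ≡ 14 (mod 173).

14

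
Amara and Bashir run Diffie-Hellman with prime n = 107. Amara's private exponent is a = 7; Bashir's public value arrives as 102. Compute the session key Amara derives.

92

Shared key K = 102^7 mod 107.
102^1 ≡ 102 (mod 107)
102^2 = (102^1)^2 ≡ 102^2 = 10404 ≡ 25 (mod 107)
102^4 = (102^2)^2 ≡ 25^2 = 625 ≡ 90 (mod 107)
102^7 = 102^4 · 102^2 · 102^1 ≡ 90 · 25 · 102 ≡ 92 (mod 107).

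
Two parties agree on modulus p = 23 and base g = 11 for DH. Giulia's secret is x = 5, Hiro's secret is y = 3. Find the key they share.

10

Giulia sends A = g^x mod p = 11^5 mod 23.
11^1 ≡ 11 (mod 23)
11^2 = (11^1)^2 ≡ 11^2 = 121 ≡ 6 (mod 23)
11^4 = (11^2)^2 ≡ 6^2 = 36 ≡ 13 (mod 23)
11^5 = 11^4 · 11^1 ≡ 13 · 11 ≡ 5 (mod 23).
So A = 5. Hiro then computes K = A^y mod p = 5^3 mod 23.
5^1 ≡ 5 (mod 23)
5^2 = (5^1)^2 ≡ 5^2 = 25 ≡ 2 (mod 23)
5^3 = 5^2 · 5^1 ≡ 2 · 5 ≡ 10 (mod 23).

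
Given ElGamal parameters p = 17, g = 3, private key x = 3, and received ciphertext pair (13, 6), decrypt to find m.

10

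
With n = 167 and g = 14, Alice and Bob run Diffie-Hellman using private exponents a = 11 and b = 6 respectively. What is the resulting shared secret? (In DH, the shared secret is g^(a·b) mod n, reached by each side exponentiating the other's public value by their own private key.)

150

Alice sends A = g^a mod n = 14^11 mod 167.
14^1 ≡ 14 (mod 167)
14^2 = (14^1)^2 ≡ 14^2 = 196 ≡ 29 (mod 167)
14^4 = (14^2)^2 ≡ 29^2 = 841 ≡ 6 (mod 167)
14^8 = (14^4)^2 ≡ 6^2 = 36 ≡ 36 (mod 167)
14^11 = 14^8 · 14^2 · 14^1 ≡ 36 · 29 · 14 ≡ 87 (mod 167).
So A = 87. Bob then computes K = A^b mod n = 87^6 mod 167.
87^1 ≡ 87 (mod 167)
87^2 = (87^1)^2 ≡ 87^2 = 7569 ≡ 54 (mod 167)
87^4 = (87^2)^2 ≡ 54^2 = 2916 ≡ 77 (mod 167)
87^6 = 87^4 · 87^2 ≡ 77 · 54 ≡ 150 (mod 167).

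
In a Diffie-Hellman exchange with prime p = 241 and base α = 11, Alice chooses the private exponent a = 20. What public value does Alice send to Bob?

237

Public value = 11^20 (mod 241).
11^1 ≡ 11 (mod 241)
11^2 = (11^1)^2 ≡ 11^2 = 121 ≡ 121 (mod 241)
11^4 = (11^2)^2 ≡ 121^2 = 14641 ≡ 181 (mod 241)
11^8 = (11^4)^2 ≡ 181^2 = 32761 ≡ 226 (mod 241)
11^16 = (11^8)^2 ≡ 226^2 = 51076 ≡ 225 (mod 241)
11^20 = 11^16 · 11^4 ≡ 225 · 181 ≡ 237 (mod 241).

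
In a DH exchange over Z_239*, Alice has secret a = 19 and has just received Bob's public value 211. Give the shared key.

Shared key K = 211^19 mod 239.
211^1 ≡ 211 (mod 239)
211^2 = (211^1)^2 ≡ 211^2 = 44521 ≡ 67 (mod 239)
211^4 = (211^2)^2 ≡ 67^2 = 4489 ≡ 187 (mod 239)
211^8 = (211^4)^2 ≡ 187^2 = 34969 ≡ 75 (mod 239)
211^16 = (211^8)^2 ≡ 75^2 = 5625 ≡ 128 (mod 239)
211^19 = 211^16 · 211^2 · 211^1 ≡ 128 · 67 · 211 ≡ 67 (mod 239).

67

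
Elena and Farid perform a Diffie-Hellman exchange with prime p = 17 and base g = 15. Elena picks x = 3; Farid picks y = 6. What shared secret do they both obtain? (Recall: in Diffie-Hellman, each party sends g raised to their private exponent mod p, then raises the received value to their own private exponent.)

4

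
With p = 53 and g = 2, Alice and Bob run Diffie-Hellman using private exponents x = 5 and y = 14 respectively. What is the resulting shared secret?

Alice sends A = g^x mod p = 2^5 mod 53.
2^1 ≡ 2 (mod 53)
2^2 = (2^1)^2 ≡ 2^2 = 4 ≡ 4 (mod 53)
2^4 = (2^2)^2 ≡ 4^2 = 16 ≡ 16 (mod 53)
2^5 = 2^4 · 2^1 ≡ 16 · 2 ≡ 32 (mod 53).
So A = 32. Bob then computes K = A^y mod p = 32^14 mod 53.
32^1 ≡ 32 (mod 53)
32^2 = (32^1)^2 ≡ 32^2 = 1024 ≡ 17 (mod 53)
32^4 = (32^2)^2 ≡ 17^2 = 289 ≡ 24 (mod 53)
32^8 = (32^4)^2 ≡ 24^2 = 576 ≡ 46 (mod 53)
32^14 = 32^8 · 32^4 · 32^2 ≡ 46 · 24 · 17 ≡ 6 (mod 53).

6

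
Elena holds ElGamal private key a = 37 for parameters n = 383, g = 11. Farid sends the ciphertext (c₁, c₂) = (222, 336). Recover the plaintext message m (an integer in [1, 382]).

247

Shared mask s = c₁^a mod n = 222^37 mod 383.
222^1 ≡ 222 (mod 383)
222^2 = (222^1)^2 ≡ 222^2 = 49284 ≡ 260 (mod 383)
222^4 = (222^2)^2 ≡ 260^2 = 67600 ≡ 192 (mod 383)
222^8 = (222^4)^2 ≡ 192^2 = 36864 ≡ 96 (mod 383)
222^16 = (222^8)^2 ≡ 96^2 = 9216 ≡ 24 (mod 383)
222^32 = (222^16)^2 ≡ 24^2 = 576 ≡ 193 (mod 383)
222^37 = 222^32 · 222^4 · 222^1 ≡ 193 · 192 · 222 ≡ 358 (mod 383).
So s = 358; s⁻¹ ≡ 337 (mod 383).
m = c₂ · s⁻¹ mod 383 = 336 · 337 mod 383 = 247.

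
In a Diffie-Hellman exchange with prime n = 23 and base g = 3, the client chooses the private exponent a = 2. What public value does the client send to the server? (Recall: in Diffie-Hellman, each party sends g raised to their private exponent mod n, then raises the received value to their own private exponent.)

9

Public value = 3^2 mod 23.
3^1 ≡ 3 (mod 23)
3^2 = (3^1)^2 ≡ 3^2 = 9 ≡ 9 (mod 23)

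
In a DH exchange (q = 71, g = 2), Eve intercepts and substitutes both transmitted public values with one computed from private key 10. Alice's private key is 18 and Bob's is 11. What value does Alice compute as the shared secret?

32

Alice receives Eve's public value M = 2^10 mod 71 instead of the honest one.
2^1 ≡ 2 (mod 71)
2^2 = (2^1)^2 ≡ 2^2 = 4 ≡ 4 (mod 71)
2^4 = (2^2)^2 ≡ 4^2 = 16 ≡ 16 (mod 71)
2^8 = (2^4)^2 ≡ 16^2 = 256 ≡ 43 (mod 71)
2^10 = 2^8 · 2^2 ≡ 43 · 4 ≡ 30 (mod 71).
So M = 30. Alice computes K = M^18 mod 71.
30^1 ≡ 30 (mod 71)
30^2 = (30^1)^2 ≡ 30^2 = 900 ≡ 48 (mod 71)
30^4 = (30^2)^2 ≡ 48^2 = 2304 ≡ 32 (mod 71)
30^8 = (30^4)^2 ≡ 32^2 = 1024 ≡ 30 (mod 71)
30^16 = (30^8)^2 ≡ 30^2 = 900 ≡ 48 (mod 71)
30^18 = 30^16 · 30^2 ≡ 48 · 48 ≡ 32 (mod 71).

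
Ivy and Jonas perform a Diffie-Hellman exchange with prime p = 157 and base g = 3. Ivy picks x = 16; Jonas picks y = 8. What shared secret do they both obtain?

Ivy sends A = g^x mod p = 3^16 mod 157.
3^1 ≡ 3 (mod 157)
3^2 = (3^1)^2 ≡ 3^2 = 9 ≡ 9 (mod 157)
3^4 = (3^2)^2 ≡ 9^2 = 81 ≡ 81 (mod 157)
3^8 = (3^4)^2 ≡ 81^2 = 6561 ≡ 124 (mod 157)
3^16 = (3^8)^2 ≡ 124^2 = 15376 ≡ 147 (mod 157)
So A = 147. Jonas then computes K = A^y mod p = 147^8 mod 157.
147^1 ≡ 147 (mod 157)
147^2 = (147^1)^2 ≡ 147^2 = 21609 ≡ 100 (mod 157)
147^4 = (147^2)^2 ≡ 100^2 = 10000 ≡ 109 (mod 157)
147^8 = (147^4)^2 ≡ 109^2 = 11881 ≡ 106 (mod 157)

106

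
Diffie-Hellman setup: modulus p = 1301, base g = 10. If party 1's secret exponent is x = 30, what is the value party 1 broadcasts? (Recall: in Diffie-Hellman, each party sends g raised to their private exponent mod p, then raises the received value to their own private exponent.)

1036

Public value = 10^30 (mod 1301).
10^1 ≡ 10 (mod 1301)
10^2 = (10^1)^2 ≡ 10^2 = 100 ≡ 100 (mod 1301)
10^4 = (10^2)^2 ≡ 100^2 = 10000 ≡ 893 (mod 1301)
10^8 = (10^4)^2 ≡ 893^2 = 797449 ≡ 1237 (mod 1301)
10^16 = (10^8)^2 ≡ 1237^2 = 1530169 ≡ 193 (mod 1301)
10^30 = 10^16 · 10^8 · 10^4 · 10^2 ≡ 193 · 1237 · 893 · 100 ≡ 1036 (mod 1301).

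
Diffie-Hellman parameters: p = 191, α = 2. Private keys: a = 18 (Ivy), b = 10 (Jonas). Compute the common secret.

Jonas sends B = α^b mod p = 2^10 mod 191.
2^1 ≡ 2 (mod 191)
2^2 = (2^1)^2 ≡ 2^2 = 4 ≡ 4 (mod 191)
2^4 = (2^2)^2 ≡ 4^2 = 16 ≡ 16 (mod 191)
2^8 = (2^4)^2 ≡ 16^2 = 256 ≡ 65 (mod 191)
2^10 = 2^8 · 2^2 ≡ 65 · 4 ≡ 69 (mod 191).
So B = 69. Ivy then computes K = B^a mod p = 69^18 mod 191.
69^1 ≡ 69 (mod 191)
69^2 = (69^1)^2 ≡ 69^2 = 4761 ≡ 177 (mod 191)
69^4 = (69^2)^2 ≡ 177^2 = 31329 ≡ 5 (mod 191)
69^8 = (69^4)^2 ≡ 5^2 = 25 ≡ 25 (mod 191)
69^16 = (69^8)^2 ≡ 25^2 = 625 ≡ 52 (mod 191)
69^18 = 69^16 · 69^2 ≡ 52 · 177 ≡ 36 (mod 191).

36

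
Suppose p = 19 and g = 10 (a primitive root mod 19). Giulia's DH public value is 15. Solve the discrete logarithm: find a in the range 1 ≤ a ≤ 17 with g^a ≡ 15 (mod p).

7

Try successive powers of 10 modulo 19:
10^1 ≡ 10
10^2 ≡ 5
10^3 ≡ 12
10^4 ≡ 6
10^5 ≡ 3
10^6 ≡ 11
10^7 ≡ 15
Found: a = 7.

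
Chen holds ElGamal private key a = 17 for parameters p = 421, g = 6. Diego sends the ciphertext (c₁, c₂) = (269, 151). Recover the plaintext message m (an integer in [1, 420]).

42

Shared mask s = c₁^a mod p = 269^17 mod 421.
269^1 ≡ 269 (mod 421)
269^2 = (269^1)^2 ≡ 269^2 = 72361 ≡ 370 (mod 421)
269^4 = (269^2)^2 ≡ 370^2 = 136900 ≡ 75 (mod 421)
269^8 = (269^4)^2 ≡ 75^2 = 5625 ≡ 152 (mod 421)
269^16 = (269^8)^2 ≡ 152^2 = 23104 ≡ 370 (mod 421)
269^17 = 269^16 · 269^1 ≡ 370 · 269 ≡ 174 (mod 421).
So s = 174; s⁻¹ ≡ 346 (mod 421).
m = c₂ · s⁻¹ mod 421 = 151 · 346 mod 421 = 42.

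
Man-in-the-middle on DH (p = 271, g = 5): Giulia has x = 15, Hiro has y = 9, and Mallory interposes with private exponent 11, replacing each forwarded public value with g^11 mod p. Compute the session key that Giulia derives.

125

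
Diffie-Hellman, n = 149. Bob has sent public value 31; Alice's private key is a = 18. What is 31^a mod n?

107

Shared key K = 31^18 mod 149.
31^1 ≡ 31 (mod 149)
31^2 = (31^1)^2 ≡ 31^2 = 961 ≡ 67 (mod 149)
31^4 = (31^2)^2 ≡ 67^2 = 4489 ≡ 19 (mod 149)
31^8 = (31^4)^2 ≡ 19^2 = 361 ≡ 63 (mod 149)
31^16 = (31^8)^2 ≡ 63^2 = 3969 ≡ 95 (mod 149)
31^18 = 31^16 · 31^2 ≡ 95 · 67 ≡ 107 (mod 149).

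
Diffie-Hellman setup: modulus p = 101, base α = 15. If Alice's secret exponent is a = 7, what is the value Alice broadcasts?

99

Public value = 15^7 mod 101.
15^1 ≡ 15 (mod 101)
15^2 = (15^1)^2 ≡ 15^2 = 225 ≡ 23 (mod 101)
15^4 = (15^2)^2 ≡ 23^2 = 529 ≡ 24 (mod 101)
15^7 = 15^4 · 15^2 · 15^1 ≡ 24 · 23 · 15 ≡ 99 (mod 101).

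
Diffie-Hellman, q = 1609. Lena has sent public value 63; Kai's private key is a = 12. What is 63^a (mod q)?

Shared key K = 63^12 mod 1609.
63^1 ≡ 63 (mod 1609)
63^2 = (63^1)^2 ≡ 63^2 = 3969 ≡ 751 (mod 1609)
63^4 = (63^2)^2 ≡ 751^2 = 564001 ≡ 851 (mod 1609)
63^8 = (63^4)^2 ≡ 851^2 = 724201 ≡ 151 (mod 1609)
63^12 = 63^8 · 63^4 ≡ 151 · 851 ≡ 1390 (mod 1609).

1390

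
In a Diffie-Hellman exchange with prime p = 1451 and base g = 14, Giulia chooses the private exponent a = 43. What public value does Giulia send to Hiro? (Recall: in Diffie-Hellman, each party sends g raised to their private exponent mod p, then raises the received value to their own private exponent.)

Public value = 14^43 (mod 1451).
14^1 ≡ 14 (mod 1451)
14^2 = (14^1)^2 ≡ 14^2 = 196 ≡ 196 (mod 1451)
14^4 = (14^2)^2 ≡ 196^2 = 38416 ≡ 690 (mod 1451)
14^8 = (14^4)^2 ≡ 690^2 = 476100 ≡ 172 (mod 1451)
14^16 = (14^8)^2 ≡ 172^2 = 29584 ≡ 564 (mod 1451)
14^32 = (14^16)^2 ≡ 564^2 = 318096 ≡ 327 (mod 1451)
14^43 = 14^32 · 14^8 · 14^2 · 14^1 ≡ 327 · 172 · 196 · 14 ≡ 823 (mod 1451).

823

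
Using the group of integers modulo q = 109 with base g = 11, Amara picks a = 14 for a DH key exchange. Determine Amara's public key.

Public value = 11^14 mod 109.
11^1 ≡ 11 (mod 109)
11^2 = (11^1)^2 ≡ 11^2 = 121 ≡ 12 (mod 109)
11^4 = (11^2)^2 ≡ 12^2 = 144 ≡ 35 (mod 109)
11^8 = (11^4)^2 ≡ 35^2 = 1225 ≡ 26 (mod 109)
11^14 = 11^8 · 11^4 · 11^2 ≡ 26 · 35 · 12 ≡ 20 (mod 109).

20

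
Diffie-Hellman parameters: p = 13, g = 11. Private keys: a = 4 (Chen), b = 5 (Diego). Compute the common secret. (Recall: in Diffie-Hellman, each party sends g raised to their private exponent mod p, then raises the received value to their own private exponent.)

Chen sends A = g^a mod p = 11^4 mod 13.
11^1 ≡ 11 (mod 13)
11^2 = (11^1)^2 ≡ 11^2 = 121 ≡ 4 (mod 13)
11^4 = (11^2)^2 ≡ 4^2 = 16 ≡ 3 (mod 13)
So A = 3. Diego then computes K = A^b mod p = 3^5 mod 13.
3^1 ≡ 3 (mod 13)
3^2 = (3^1)^2 ≡ 3^2 = 9 ≡ 9 (mod 13)
3^4 = (3^2)^2 ≡ 9^2 = 81 ≡ 3 (mod 13)
3^5 = 3^4 · 3^1 ≡ 3 · 3 ≡ 9 (mod 13).

9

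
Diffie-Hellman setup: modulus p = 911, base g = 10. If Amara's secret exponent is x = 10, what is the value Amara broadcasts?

Public value = 10^10 mod 911.
10^1 ≡ 10 (mod 911)
10^2 = (10^1)^2 ≡ 10^2 = 100 ≡ 100 (mod 911)
10^4 = (10^2)^2 ≡ 100^2 = 10000 ≡ 890 (mod 911)
10^8 = (10^4)^2 ≡ 890^2 = 792100 ≡ 441 (mod 911)
10^10 = 10^8 · 10^2 ≡ 441 · 100 ≡ 372 (mod 911).

372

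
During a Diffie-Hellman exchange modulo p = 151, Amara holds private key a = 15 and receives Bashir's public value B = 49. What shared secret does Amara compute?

8

Shared key K = 49^15 mod 151.
49^1 ≡ 49 (mod 151)
49^2 = (49^1)^2 ≡ 49^2 = 2401 ≡ 136 (mod 151)
49^4 = (49^2)^2 ≡ 136^2 = 18496 ≡ 74 (mod 151)
49^8 = (49^4)^2 ≡ 74^2 = 5476 ≡ 40 (mod 151)
49^15 = 49^8 · 49^4 · 49^2 · 49^1 ≡ 40 · 74 · 136 · 49 ≡ 8 (mod 151).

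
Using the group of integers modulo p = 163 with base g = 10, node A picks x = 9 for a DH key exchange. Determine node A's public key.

Public value = 10^9 (mod 163).
10^1 ≡ 10 (mod 163)
10^2 = (10^1)^2 ≡ 10^2 = 100 ≡ 100 (mod 163)
10^4 = (10^2)^2 ≡ 100^2 = 10000 ≡ 57 (mod 163)
10^8 = (10^4)^2 ≡ 57^2 = 3249 ≡ 152 (mod 163)
10^9 = 10^8 · 10^1 ≡ 152 · 10 ≡ 53 (mod 163).

53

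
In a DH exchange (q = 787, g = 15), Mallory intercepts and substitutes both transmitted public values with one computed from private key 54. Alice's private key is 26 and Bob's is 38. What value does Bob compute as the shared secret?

24

Bob receives Mallory's public value M = 15^54 mod 787 instead of the honest one.
15^1 ≡ 15 (mod 787)
15^2 = (15^1)^2 ≡ 15^2 = 225 ≡ 225 (mod 787)
15^4 = (15^2)^2 ≡ 225^2 = 50625 ≡ 257 (mod 787)
15^8 = (15^4)^2 ≡ 257^2 = 66049 ≡ 728 (mod 787)
15^16 = (15^8)^2 ≡ 728^2 = 529984 ≡ 333 (mod 787)
15^32 = (15^16)^2 ≡ 333^2 = 110889 ≡ 709 (mod 787)
15^54 = 15^32 · 15^16 · 15^4 · 15^2 ≡ 709 · 333 · 257 · 225 ≡ 452 (mod 787).
So M = 452. Bob computes K = M^38 mod 787.
452^1 ≡ 452 (mod 787)
452^2 = (452^1)^2 ≡ 452^2 = 204304 ≡ 471 (mod 787)
452^4 = (452^2)^2 ≡ 471^2 = 221841 ≡ 694 (mod 787)
452^8 = (452^4)^2 ≡ 694^2 = 481636 ≡ 779 (mod 787)
452^16 = (452^8)^2 ≡ 779^2 = 606841 ≡ 64 (mod 787)
452^32 = (452^16)^2 ≡ 64^2 = 4096 ≡ 161 (mod 787)
452^38 = 452^32 · 452^4 · 452^2 ≡ 161 · 694 · 471 ≡ 24 (mod 787).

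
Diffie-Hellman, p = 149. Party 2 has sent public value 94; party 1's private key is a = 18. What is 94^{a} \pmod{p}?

Shared key K = 94^18 mod 149.
94^1 ≡ 94 (mod 149)
94^2 = (94^1)^2 ≡ 94^2 = 8836 ≡ 45 (mod 149)
94^4 = (94^2)^2 ≡ 45^2 = 2025 ≡ 88 (mod 149)
94^8 = (94^4)^2 ≡ 88^2 = 7744 ≡ 145 (mod 149)
94^16 = (94^8)^2 ≡ 145^2 = 21025 ≡ 16 (mod 149)
94^18 = 94^16 · 94^2 ≡ 16 · 45 ≡ 124 (mod 149).

124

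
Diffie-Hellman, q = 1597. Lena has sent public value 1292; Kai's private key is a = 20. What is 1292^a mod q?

1372

Shared key K = 1292^20 mod 1597.
1292^1 ≡ 1292 (mod 1597)
1292^2 = (1292^1)^2 ≡ 1292^2 = 1669264 ≡ 399 (mod 1597)
1292^4 = (1292^2)^2 ≡ 399^2 = 159201 ≡ 1098 (mod 1597)
1292^8 = (1292^4)^2 ≡ 1098^2 = 1205604 ≡ 1466 (mod 1597)
1292^16 = (1292^8)^2 ≡ 1466^2 = 2149156 ≡ 1191 (mod 1597)
1292^20 = 1292^16 · 1292^4 ≡ 1191 · 1098 ≡ 1372 (mod 1597).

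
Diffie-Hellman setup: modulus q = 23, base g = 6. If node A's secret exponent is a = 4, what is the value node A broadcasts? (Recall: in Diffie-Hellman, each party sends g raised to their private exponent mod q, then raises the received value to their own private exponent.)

8

Public value = 6^4 mod 23.
6^1 ≡ 6 (mod 23)
6^2 = (6^1)^2 ≡ 6^2 = 36 ≡ 13 (mod 23)
6^4 = (6^2)^2 ≡ 13^2 = 169 ≡ 8 (mod 23)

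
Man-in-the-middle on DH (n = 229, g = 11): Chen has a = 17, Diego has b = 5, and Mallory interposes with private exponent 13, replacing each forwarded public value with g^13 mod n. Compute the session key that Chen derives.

169

Chen receives Mallory's public value M = 11^13 mod 229 instead of the honest one.
11^1 ≡ 11 (mod 229)
11^2 = (11^1)^2 ≡ 11^2 = 121 ≡ 121 (mod 229)
11^4 = (11^2)^2 ≡ 121^2 = 14641 ≡ 214 (mod 229)
11^8 = (11^4)^2 ≡ 214^2 = 45796 ≡ 225 (mod 229)
11^13 = 11^8 · 11^4 · 11^1 ≡ 225 · 214 · 11 ≡ 202 (mod 229).
So M = 202. Chen computes K = M^17 mod 229.
202^1 ≡ 202 (mod 229)
202^2 = (202^1)^2 ≡ 202^2 = 40804 ≡ 42 (mod 229)
202^4 = (202^2)^2 ≡ 42^2 = 1764 ≡ 161 (mod 229)
202^8 = (202^4)^2 ≡ 161^2 = 25921 ≡ 44 (mod 229)
202^16 = (202^8)^2 ≡ 44^2 = 1936 ≡ 104 (mod 229)
202^17 = 202^16 · 202^1 ≡ 104 · 202 ≡ 169 (mod 229).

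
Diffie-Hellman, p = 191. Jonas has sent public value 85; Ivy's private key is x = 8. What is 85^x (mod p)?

2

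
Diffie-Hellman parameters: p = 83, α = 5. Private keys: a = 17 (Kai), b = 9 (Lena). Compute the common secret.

80

Kai sends A = α^a mod p = 5^17 mod 83.
5^1 ≡ 5 (mod 83)
5^2 = (5^1)^2 ≡ 5^2 = 25 ≡ 25 (mod 83)
5^4 = (5^2)^2 ≡ 25^2 = 625 ≡ 44 (mod 83)
5^8 = (5^4)^2 ≡ 44^2 = 1936 ≡ 27 (mod 83)
5^16 = (5^8)^2 ≡ 27^2 = 729 ≡ 65 (mod 83)
5^17 = 5^16 · 5^1 ≡ 65 · 5 ≡ 76 (mod 83).
So A = 76. Lena then computes K = A^b mod p = 76^9 mod 83.
76^1 ≡ 76 (mod 83)
76^2 = (76^1)^2 ≡ 76^2 = 5776 ≡ 49 (mod 83)
76^4 = (76^2)^2 ≡ 49^2 = 2401 ≡ 77 (mod 83)
76^8 = (76^4)^2 ≡ 77^2 = 5929 ≡ 36 (mod 83)
76^9 = 76^8 · 76^1 ≡ 36 · 76 ≡ 80 (mod 83).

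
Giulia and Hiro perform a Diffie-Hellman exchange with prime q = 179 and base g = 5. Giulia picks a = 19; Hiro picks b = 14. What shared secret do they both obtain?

36

Hiro sends B = g^b mod q = 5^14 mod 179.
5^1 ≡ 5 (mod 179)
5^2 = (5^1)^2 ≡ 5^2 = 25 ≡ 25 (mod 179)
5^4 = (5^2)^2 ≡ 25^2 = 625 ≡ 88 (mod 179)
5^8 = (5^4)^2 ≡ 88^2 = 7744 ≡ 47 (mod 179)
5^14 = 5^8 · 5^4 · 5^2 ≡ 47 · 88 · 25 ≡ 117 (mod 179).
So B = 117. Giulia then computes K = B^a mod q = 117^19 mod 179.
117^1 ≡ 117 (mod 179)
117^2 = (117^1)^2 ≡ 117^2 = 13689 ≡ 85 (mod 179)
117^4 = (117^2)^2 ≡ 85^2 = 7225 ≡ 65 (mod 179)
117^8 = (117^4)^2 ≡ 65^2 = 4225 ≡ 108 (mod 179)
117^16 = (117^8)^2 ≡ 108^2 = 11664 ≡ 29 (mod 179)
117^19 = 117^16 · 117^2 · 117^1 ≡ 29 · 85 · 117 ≡ 36 (mod 179).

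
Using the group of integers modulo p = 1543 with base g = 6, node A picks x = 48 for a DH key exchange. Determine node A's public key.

1402

Public value = 6^48 (mod 1543).
6^1 ≡ 6 (mod 1543)
6^2 = (6^1)^2 ≡ 6^2 = 36 ≡ 36 (mod 1543)
6^4 = (6^2)^2 ≡ 36^2 = 1296 ≡ 1296 (mod 1543)
6^8 = (6^4)^2 ≡ 1296^2 = 1679616 ≡ 832 (mod 1543)
6^16 = (6^8)^2 ≡ 832^2 = 692224 ≡ 960 (mod 1543)
6^32 = (6^16)^2 ≡ 960^2 = 921600 ≡ 429 (mod 1543)
6^48 = 6^32 · 6^16 ≡ 429 · 960 ≡ 1402 (mod 1543).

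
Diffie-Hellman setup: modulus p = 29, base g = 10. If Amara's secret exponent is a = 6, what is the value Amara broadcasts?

Public value = 10^6 mod 29.
10^1 ≡ 10 (mod 29)
10^2 = (10^1)^2 ≡ 10^2 = 100 ≡ 13 (mod 29)
10^4 = (10^2)^2 ≡ 13^2 = 169 ≡ 24 (mod 29)
10^6 = 10^4 · 10^2 ≡ 24 · 13 ≡ 22 (mod 29).

22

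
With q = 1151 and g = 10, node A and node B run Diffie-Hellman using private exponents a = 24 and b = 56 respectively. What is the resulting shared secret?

947

Node B sends B = g^b mod q = 10^56 mod 1151.
10^1 ≡ 10 (mod 1151)
10^2 = (10^1)^2 ≡ 10^2 = 100 ≡ 100 (mod 1151)
10^4 = (10^2)^2 ≡ 100^2 = 10000 ≡ 792 (mod 1151)
10^8 = (10^4)^2 ≡ 792^2 = 627264 ≡ 1120 (mod 1151)
10^16 = (10^8)^2 ≡ 1120^2 = 1254400 ≡ 961 (mod 1151)
10^32 = (10^16)^2 ≡ 961^2 = 923521 ≡ 419 (mod 1151)
10^56 = 10^32 · 10^16 · 10^8 ≡ 419 · 961 · 1120 ≡ 166 (mod 1151).
So B = 166. Node A then computes K = B^a mod q = 166^24 mod 1151.
166^1 ≡ 166 (mod 1151)
166^2 = (166^1)^2 ≡ 166^2 = 27556 ≡ 1083 (mod 1151)
166^4 = (166^2)^2 ≡ 1083^2 = 1172889 ≡ 20 (mod 1151)
166^8 = (166^4)^2 ≡ 20^2 = 400 ≡ 400 (mod 1151)
166^16 = (166^8)^2 ≡ 400^2 = 160000 ≡ 11 (mod 1151)
166^24 = 166^16 · 166^8 ≡ 11 · 400 ≡ 947 (mod 1151).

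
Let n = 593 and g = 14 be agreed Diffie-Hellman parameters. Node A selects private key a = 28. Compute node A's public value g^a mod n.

30

Public value = 14^28 mod 593.
14^1 ≡ 14 (mod 593)
14^2 = (14^1)^2 ≡ 14^2 = 196 ≡ 196 (mod 593)
14^4 = (14^2)^2 ≡ 196^2 = 38416 ≡ 464 (mod 593)
14^8 = (14^4)^2 ≡ 464^2 = 215296 ≡ 37 (mod 593)
14^16 = (14^8)^2 ≡ 37^2 = 1369 ≡ 183 (mod 593)
14^28 = 14^16 · 14^8 · 14^4 ≡ 183 · 37 · 464 ≡ 30 (mod 593).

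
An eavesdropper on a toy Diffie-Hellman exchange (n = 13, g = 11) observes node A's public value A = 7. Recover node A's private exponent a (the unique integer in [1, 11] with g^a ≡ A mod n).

5

Try successive powers of 11 modulo 13:
11^1 ≡ 11
11^2 ≡ 4
11^3 ≡ 5
11^4 ≡ 3
11^5 ≡ 7
Found: a = 5.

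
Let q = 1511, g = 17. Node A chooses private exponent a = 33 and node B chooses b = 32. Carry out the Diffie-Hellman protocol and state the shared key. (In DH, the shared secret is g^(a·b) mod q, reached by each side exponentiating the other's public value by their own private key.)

Node A sends A = g^a mod q = 17^33 mod 1511.
17^1 ≡ 17 (mod 1511)
17^2 = (17^1)^2 ≡ 17^2 = 289 ≡ 289 (mod 1511)
17^4 = (17^2)^2 ≡ 289^2 = 83521 ≡ 416 (mod 1511)
17^8 = (17^4)^2 ≡ 416^2 = 173056 ≡ 802 (mod 1511)
17^16 = (17^8)^2 ≡ 802^2 = 643204 ≡ 1029 (mod 1511)
17^32 = (17^16)^2 ≡ 1029^2 = 1058841 ≡ 1141 (mod 1511)
17^33 = 17^32 · 17^1 ≡ 1141 · 17 ≡ 1265 (mod 1511).
So A = 1265. Node B then computes K = A^b mod q = 1265^32 mod 1511.
1265^1 ≡ 1265 (mod 1511)
1265^2 = (1265^1)^2 ≡ 1265^2 = 1600225 ≡ 76 (mod 1511)
1265^4 = (1265^2)^2 ≡ 76^2 = 5776 ≡ 1243 (mod 1511)
1265^8 = (1265^4)^2 ≡ 1243^2 = 1545049 ≡ 807 (mod 1511)
1265^16 = (1265^8)^2 ≡ 807^2 = 651249 ≡ 8 (mod 1511)
1265^32 = (1265^16)^2 ≡ 8^2 = 64 ≡ 64 (mod 1511)

64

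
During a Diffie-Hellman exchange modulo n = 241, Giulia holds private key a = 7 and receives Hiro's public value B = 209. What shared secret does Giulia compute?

Shared key K = 209^7 mod 241.
209^1 ≡ 209 (mod 241)
209^2 = (209^1)^2 ≡ 209^2 = 43681 ≡ 60 (mod 241)
209^4 = (209^2)^2 ≡ 60^2 = 3600 ≡ 226 (mod 241)
209^7 = 209^4 · 209^2 · 209^1 ≡ 226 · 60 · 209 ≡ 121 (mod 241).

121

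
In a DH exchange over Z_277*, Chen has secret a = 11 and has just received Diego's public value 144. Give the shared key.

Shared key K = 144^11 mod 277.
144^1 ≡ 144 (mod 277)
144^2 = (144^1)^2 ≡ 144^2 = 20736 ≡ 238 (mod 277)
144^4 = (144^2)^2 ≡ 238^2 = 56644 ≡ 136 (mod 277)
144^8 = (144^4)^2 ≡ 136^2 = 18496 ≡ 214 (mod 277)
144^11 = 144^8 · 144^2 · 144^1 ≡ 214 · 238 · 144 ≡ 79 (mod 277).

79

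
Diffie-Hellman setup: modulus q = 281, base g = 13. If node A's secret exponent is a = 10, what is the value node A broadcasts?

34

Public value = 13^10 (mod 281).
13^1 ≡ 13 (mod 281)
13^2 = (13^1)^2 ≡ 13^2 = 169 ≡ 169 (mod 281)
13^4 = (13^2)^2 ≡ 169^2 = 28561 ≡ 180 (mod 281)
13^8 = (13^4)^2 ≡ 180^2 = 32400 ≡ 85 (mod 281)
13^10 = 13^8 · 13^2 ≡ 85 · 169 ≡ 34 (mod 281).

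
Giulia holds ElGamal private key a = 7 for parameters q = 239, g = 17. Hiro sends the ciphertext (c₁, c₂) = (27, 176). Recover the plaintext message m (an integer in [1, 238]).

Shared mask s = c₁^a mod q = 27^7 mod 239.
27^1 ≡ 27 (mod 239)
27^2 = (27^1)^2 ≡ 27^2 = 729 ≡ 12 (mod 239)
27^4 = (27^2)^2 ≡ 12^2 = 144 ≡ 144 (mod 239)
27^7 = 27^4 · 27^2 · 27^1 ≡ 144 · 12 · 27 ≡ 51 (mod 239).
So s = 51; s⁻¹ ≡ 75 (mod 239).
m = c₂ · s⁻¹ mod 239 = 176 · 75 mod 239 = 55.

55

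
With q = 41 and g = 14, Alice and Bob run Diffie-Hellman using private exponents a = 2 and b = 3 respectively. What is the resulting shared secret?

9

Alice sends A = g^a mod q = 14^2 mod 41.
14^1 ≡ 14 (mod 41)
14^2 = (14^1)^2 ≡ 14^2 = 196 ≡ 32 (mod 41)
So A = 32. Bob then computes K = A^b mod q = 32^3 mod 41.
32^1 ≡ 32 (mod 41)
32^2 = (32^1)^2 ≡ 32^2 = 1024 ≡ 40 (mod 41)
32^3 = 32^2 · 32^1 ≡ 40 · 32 ≡ 9 (mod 41).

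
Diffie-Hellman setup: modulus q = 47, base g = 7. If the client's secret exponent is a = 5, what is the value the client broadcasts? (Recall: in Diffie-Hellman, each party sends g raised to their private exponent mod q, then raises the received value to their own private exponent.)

Public value = 7^5 mod 47.
7^1 ≡ 7 (mod 47)
7^2 = (7^1)^2 ≡ 7^2 = 49 ≡ 2 (mod 47)
7^4 = (7^2)^2 ≡ 2^2 = 4 ≡ 4 (mod 47)
7^5 = 7^4 · 7^1 ≡ 4 · 7 ≡ 28 (mod 47).

28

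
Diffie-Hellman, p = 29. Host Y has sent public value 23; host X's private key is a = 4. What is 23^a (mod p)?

Shared key K = 23^4 mod 29.
23^1 ≡ 23 (mod 29)
23^2 = (23^1)^2 ≡ 23^2 = 529 ≡ 7 (mod 29)
23^4 = (23^2)^2 ≡ 7^2 = 49 ≡ 20 (mod 29)

20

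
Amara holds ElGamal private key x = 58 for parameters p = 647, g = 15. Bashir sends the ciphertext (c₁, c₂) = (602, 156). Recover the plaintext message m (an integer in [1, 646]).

Shared mask s = c₁^x mod p = 602^58 mod 647.
602^1 ≡ 602 (mod 647)
602^2 = (602^1)^2 ≡ 602^2 = 362404 ≡ 84 (mod 647)
602^4 = (602^2)^2 ≡ 84^2 = 7056 ≡ 586 (mod 647)
602^8 = (602^4)^2 ≡ 586^2 = 343396 ≡ 486 (mod 647)
602^16 = (602^8)^2 ≡ 486^2 = 236196 ≡ 41 (mod 647)
602^32 = (602^16)^2 ≡ 41^2 = 1681 ≡ 387 (mod 647)
602^58 = 602^32 · 602^16 · 602^8 · 602^2 ≡ 387 · 41 · 486 · 84 ≡ 6 (mod 647).
So s = 6; s⁻¹ ≡ 108 (mod 647).
m = c₂ · s⁻¹ mod 647 = 156 · 108 mod 647 = 26.

26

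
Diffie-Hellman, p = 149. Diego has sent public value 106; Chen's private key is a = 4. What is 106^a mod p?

145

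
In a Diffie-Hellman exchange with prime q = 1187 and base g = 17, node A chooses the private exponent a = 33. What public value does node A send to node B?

Public value = 17^33 mod 1187.
17^1 ≡ 17 (mod 1187)
17^2 = (17^1)^2 ≡ 17^2 = 289 ≡ 289 (mod 1187)
17^4 = (17^2)^2 ≡ 289^2 = 83521 ≡ 431 (mod 1187)
17^8 = (17^4)^2 ≡ 431^2 = 185761 ≡ 589 (mod 1187)
17^16 = (17^8)^2 ≡ 589^2 = 346921 ≡ 317 (mod 1187)
17^32 = (17^16)^2 ≡ 317^2 = 100489 ≡ 781 (mod 1187)
17^33 = 17^32 · 17^1 ≡ 781 · 17 ≡ 220 (mod 1187).

220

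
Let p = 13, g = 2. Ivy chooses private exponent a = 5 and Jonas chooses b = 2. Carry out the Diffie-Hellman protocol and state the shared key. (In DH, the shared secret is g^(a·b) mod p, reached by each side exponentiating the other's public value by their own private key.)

10

Jonas sends B = g^b mod p = 2^2 mod 13.
2^1 ≡ 2 (mod 13)
2^2 = (2^1)^2 ≡ 2^2 = 4 ≡ 4 (mod 13)
So B = 4. Ivy then computes K = B^a mod p = 4^5 mod 13.
4^1 ≡ 4 (mod 13)
4^2 = (4^1)^2 ≡ 4^2 = 16 ≡ 3 (mod 13)
4^4 = (4^2)^2 ≡ 3^2 = 9 ≡ 9 (mod 13)
4^5 = 4^4 · 4^1 ≡ 9 · 4 ≡ 10 (mod 13).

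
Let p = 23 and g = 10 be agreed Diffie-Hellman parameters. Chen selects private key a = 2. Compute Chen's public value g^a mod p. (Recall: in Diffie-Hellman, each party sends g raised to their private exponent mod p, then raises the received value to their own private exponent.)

8

Public value = 10^2 mod 23.
10^1 ≡ 10 (mod 23)
10^2 = (10^1)^2 ≡ 10^2 = 100 ≡ 8 (mod 23)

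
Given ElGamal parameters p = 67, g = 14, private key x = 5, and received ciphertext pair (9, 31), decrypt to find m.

41

Shared mask s = c₁^x mod p = 9^5 mod 67.
9^1 ≡ 9 (mod 67)
9^2 = (9^1)^2 ≡ 9^2 = 81 ≡ 14 (mod 67)
9^4 = (9^2)^2 ≡ 14^2 = 196 ≡ 62 (mod 67)
9^5 = 9^4 · 9^1 ≡ 62 · 9 ≡ 22 (mod 67).
So s = 22; s⁻¹ ≡ 64 (mod 67).
m = c₂ · s⁻¹ mod 67 = 31 · 64 mod 67 = 41.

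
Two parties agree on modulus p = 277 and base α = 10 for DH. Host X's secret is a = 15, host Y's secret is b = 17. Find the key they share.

211

Host Y sends B = α^b mod p = 10^17 mod 277.
10^1 ≡ 10 (mod 277)
10^2 = (10^1)^2 ≡ 10^2 = 100 ≡ 100 (mod 277)
10^4 = (10^2)^2 ≡ 100^2 = 10000 ≡ 28 (mod 277)
10^8 = (10^4)^2 ≡ 28^2 = 784 ≡ 230 (mod 277)
10^16 = (10^8)^2 ≡ 230^2 = 52900 ≡ 270 (mod 277)
10^17 = 10^16 · 10^1 ≡ 270 · 10 ≡ 207 (mod 277).
So B = 207. Host X then computes K = B^a mod p = 207^15 mod 277.
207^1 ≡ 207 (mod 277)
207^2 = (207^1)^2 ≡ 207^2 = 42849 ≡ 191 (mod 277)
207^4 = (207^2)^2 ≡ 191^2 = 36481 ≡ 194 (mod 277)
207^8 = (207^4)^2 ≡ 194^2 = 37636 ≡ 241 (mod 277)
207^15 = 207^8 · 207^4 · 207^2 · 207^1 ≡ 241 · 194 · 191 · 207 ≡ 211 (mod 277).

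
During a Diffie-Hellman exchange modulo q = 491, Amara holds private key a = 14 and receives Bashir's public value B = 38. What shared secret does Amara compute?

Shared key K = 38^14 mod 491.
38^1 ≡ 38 (mod 491)
38^2 = (38^1)^2 ≡ 38^2 = 1444 ≡ 462 (mod 491)
38^4 = (38^2)^2 ≡ 462^2 = 213444 ≡ 350 (mod 491)
38^8 = (38^4)^2 ≡ 350^2 = 122500 ≡ 241 (mod 491)
38^14 = 38^8 · 38^4 · 38^2 ≡ 241 · 350 · 462 ≡ 12 (mod 491).

12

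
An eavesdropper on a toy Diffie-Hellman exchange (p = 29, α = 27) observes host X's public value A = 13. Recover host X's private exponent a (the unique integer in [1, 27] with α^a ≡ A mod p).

Try successive powers of 27 modulo 29:
27^1 ≡ 27
27^2 ≡ 4
27^3 ≡ 21
27^4 ≡ 16
27^5 ≡ 26
27^6 ≡ 6
27^7 ≡ 17
27^8 ≡ 24
27^9 ≡ 10
27^10 ≡ 9
27^11 ≡ 11
27^12 ≡ 7
27^13 ≡ 15
27^14 ≡ 28
27^15 ≡ 2
27^16 ≡ 25
27^17 ≡ 8
27^18 ≡ 13
Found: a = 18.

18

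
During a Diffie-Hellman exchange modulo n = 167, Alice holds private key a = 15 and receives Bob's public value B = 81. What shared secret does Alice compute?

66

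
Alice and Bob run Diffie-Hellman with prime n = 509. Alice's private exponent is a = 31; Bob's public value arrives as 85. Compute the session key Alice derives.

Shared key K = 85^31 mod 509.
85^1 ≡ 85 (mod 509)
85^2 = (85^1)^2 ≡ 85^2 = 7225 ≡ 99 (mod 509)
85^4 = (85^2)^2 ≡ 99^2 = 9801 ≡ 130 (mod 509)
85^8 = (85^4)^2 ≡ 130^2 = 16900 ≡ 103 (mod 509)
85^16 = (85^8)^2 ≡ 103^2 = 10609 ≡ 429 (mod 509)
85^31 = 85^16 · 85^8 · 85^4 · 85^2 · 85^1 ≡ 429 · 103 · 130 · 99 · 85 ≡ 225 (mod 509).

225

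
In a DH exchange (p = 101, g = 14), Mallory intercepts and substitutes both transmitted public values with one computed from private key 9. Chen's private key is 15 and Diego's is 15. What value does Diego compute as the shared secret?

100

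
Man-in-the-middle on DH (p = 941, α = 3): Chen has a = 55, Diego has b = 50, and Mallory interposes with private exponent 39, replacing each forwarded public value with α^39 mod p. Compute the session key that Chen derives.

410

Chen receives Mallory's public value M = 3^39 mod 941 instead of the honest one.
3^1 ≡ 3 (mod 941)
3^2 = (3^1)^2 ≡ 3^2 = 9 ≡ 9 (mod 941)
3^4 = (3^2)^2 ≡ 9^2 = 81 ≡ 81 (mod 941)
3^8 = (3^4)^2 ≡ 81^2 = 6561 ≡ 915 (mod 941)
3^16 = (3^8)^2 ≡ 915^2 = 837225 ≡ 676 (mod 941)
3^32 = (3^16)^2 ≡ 676^2 = 456976 ≡ 591 (mod 941)
3^39 = 3^32 · 3^4 · 3^2 · 3^1 ≡ 591 · 81 · 9 · 3 ≡ 524 (mod 941).
So M = 524. Chen computes K = M^55 mod 941.
524^1 ≡ 524 (mod 941)
524^2 = (524^1)^2 ≡ 524^2 = 274576 ≡ 745 (mod 941)
524^4 = (524^2)^2 ≡ 745^2 = 555025 ≡ 776 (mod 941)
524^8 = (524^4)^2 ≡ 776^2 = 602176 ≡ 877 (mod 941)
524^16 = (524^8)^2 ≡ 877^2 = 769129 ≡ 332 (mod 941)
524^32 = (524^16)^2 ≡ 332^2 = 110224 ≡ 127 (mod 941)
524^55 = 524^32 · 524^16 · 524^4 · 524^2 · 524^1 ≡ 127 · 332 · 776 · 745 · 524 ≡ 410 (mod 941).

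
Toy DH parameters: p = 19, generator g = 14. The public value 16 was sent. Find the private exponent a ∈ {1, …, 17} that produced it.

16

Try successive powers of 14 modulo 19:
14^1 ≡ 14
14^2 ≡ 6
14^3 ≡ 8
14^4 ≡ 17
14^5 ≡ 10
14^6 ≡ 7
14^7 ≡ 3
14^8 ≡ 4
14^9 ≡ 18
14^10 ≡ 5
14^11 ≡ 13
14^12 ≡ 11
14^13 ≡ 2
14^14 ≡ 9
14^15 ≡ 12
14^16 ≡ 16
Found: a = 16.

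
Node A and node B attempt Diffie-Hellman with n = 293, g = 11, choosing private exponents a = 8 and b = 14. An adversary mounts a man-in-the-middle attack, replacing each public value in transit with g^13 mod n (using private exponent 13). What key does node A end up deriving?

244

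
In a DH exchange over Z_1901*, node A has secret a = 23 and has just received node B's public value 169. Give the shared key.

Shared key K = 169^23 mod 1901.
169^1 ≡ 169 (mod 1901)
169^2 = (169^1)^2 ≡ 169^2 = 28561 ≡ 46 (mod 1901)
169^4 = (169^2)^2 ≡ 46^2 = 2116 ≡ 215 (mod 1901)
169^8 = (169^4)^2 ≡ 215^2 = 46225 ≡ 601 (mod 1901)
169^16 = (169^8)^2 ≡ 601^2 = 361201 ≡ 11 (mod 1901)
169^23 = 169^16 · 169^4 · 169^2 · 169^1 ≡ 11 · 215 · 46 · 169 ≡ 939 (mod 1901).

939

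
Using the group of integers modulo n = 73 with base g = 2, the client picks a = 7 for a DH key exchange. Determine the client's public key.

55

Public value = 2^7 mod 73.
2^1 ≡ 2 (mod 73)
2^2 = (2^1)^2 ≡ 2^2 = 4 ≡ 4 (mod 73)
2^4 = (2^2)^2 ≡ 4^2 = 16 ≡ 16 (mod 73)
2^7 = 2^4 · 2^2 · 2^1 ≡ 16 · 4 · 2 ≡ 55 (mod 73).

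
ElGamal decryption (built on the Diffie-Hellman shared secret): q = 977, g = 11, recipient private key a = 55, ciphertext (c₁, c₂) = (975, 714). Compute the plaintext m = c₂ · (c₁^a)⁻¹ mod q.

183

Shared mask s = c₁^a mod q = 975^55 mod 977.
975^1 ≡ 975 (mod 977)
975^2 = (975^1)^2 ≡ 975^2 = 950625 ≡ 4 (mod 977)
975^4 = (975^2)^2 ≡ 4^2 = 16 ≡ 16 (mod 977)
975^8 = (975^4)^2 ≡ 16^2 = 256 ≡ 256 (mod 977)
975^16 = (975^8)^2 ≡ 256^2 = 65536 ≡ 77 (mod 977)
975^32 = (975^16)^2 ≡ 77^2 = 5929 ≡ 67 (mod 977)
975^55 = 975^32 · 975^16 · 975^4 · 975^2 · 975^1 ≡ 67 · 77 · 16 · 4 · 975 ≡ 100 (mod 977).
So s = 100; s⁻¹ ≡ 850 (mod 977).
m = c₂ · s⁻¹ mod 977 = 714 · 850 mod 977 = 183.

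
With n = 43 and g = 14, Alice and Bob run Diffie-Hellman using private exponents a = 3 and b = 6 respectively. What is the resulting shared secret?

16

Alice sends A = g^a mod n = 14^3 mod 43.
14^1 ≡ 14 (mod 43)
14^2 = (14^1)^2 ≡ 14^2 = 196 ≡ 24 (mod 43)
14^3 = 14^2 · 14^1 ≡ 24 · 14 ≡ 35 (mod 43).
So A = 35. Bob then computes K = A^b mod n = 35^6 mod 43.
35^1 ≡ 35 (mod 43)
35^2 = (35^1)^2 ≡ 35^2 = 1225 ≡ 21 (mod 43)
35^4 = (35^2)^2 ≡ 21^2 = 441 ≡ 11 (mod 43)
35^6 = 35^4 · 35^2 ≡ 11 · 21 ≡ 16 (mod 43).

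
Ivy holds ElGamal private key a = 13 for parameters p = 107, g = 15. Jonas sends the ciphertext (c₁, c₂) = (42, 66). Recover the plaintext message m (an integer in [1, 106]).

50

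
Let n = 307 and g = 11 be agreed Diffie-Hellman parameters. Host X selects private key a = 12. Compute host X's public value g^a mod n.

Public value = 11^12 mod 307.
11^1 ≡ 11 (mod 307)
11^2 = (11^1)^2 ≡ 11^2 = 121 ≡ 121 (mod 307)
11^4 = (11^2)^2 ≡ 121^2 = 14641 ≡ 212 (mod 307)
11^8 = (11^4)^2 ≡ 212^2 = 44944 ≡ 122 (mod 307)
11^12 = 11^8 · 11^4 ≡ 122 · 212 ≡ 76 (mod 307).

76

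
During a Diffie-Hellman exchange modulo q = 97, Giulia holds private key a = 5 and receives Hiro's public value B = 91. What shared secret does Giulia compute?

Shared key K = 91^5 mod 97.
91^1 ≡ 91 (mod 97)
91^2 = (91^1)^2 ≡ 91^2 = 8281 ≡ 36 (mod 97)
91^4 = (91^2)^2 ≡ 36^2 = 1296 ≡ 35 (mod 97)
91^5 = 91^4 · 91^1 ≡ 35 · 91 ≡ 81 (mod 97).

81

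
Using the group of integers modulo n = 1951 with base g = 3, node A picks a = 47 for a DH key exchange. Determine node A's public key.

114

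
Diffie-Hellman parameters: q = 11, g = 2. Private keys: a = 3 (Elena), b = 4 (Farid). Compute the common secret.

4

Farid sends B = g^b mod q = 2^4 mod 11.
2^1 ≡ 2 (mod 11)
2^2 = (2^1)^2 ≡ 2^2 = 4 ≡ 4 (mod 11)
2^4 = (2^2)^2 ≡ 4^2 = 16 ≡ 5 (mod 11)
So B = 5. Elena then computes K = B^a mod q = 5^3 mod 11.
5^1 ≡ 5 (mod 11)
5^2 = (5^1)^2 ≡ 5^2 = 25 ≡ 3 (mod 11)
5^3 = 5^2 · 5^1 ≡ 3 · 5 ≡ 4 (mod 11).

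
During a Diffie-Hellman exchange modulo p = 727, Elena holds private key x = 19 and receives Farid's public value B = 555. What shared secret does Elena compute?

437

Shared key K = 555^19 mod 727.
555^1 ≡ 555 (mod 727)
555^2 = (555^1)^2 ≡ 555^2 = 308025 ≡ 504 (mod 727)
555^4 = (555^2)^2 ≡ 504^2 = 254016 ≡ 293 (mod 727)
555^8 = (555^4)^2 ≡ 293^2 = 85849 ≡ 63 (mod 727)
555^16 = (555^8)^2 ≡ 63^2 = 3969 ≡ 334 (mod 727)
555^19 = 555^16 · 555^2 · 555^1 ≡ 334 · 504 · 555 ≡ 437 (mod 727).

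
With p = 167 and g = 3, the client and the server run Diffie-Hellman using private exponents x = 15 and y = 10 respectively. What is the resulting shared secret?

The server sends B = g^y mod p = 3^10 mod 167.
3^1 ≡ 3 (mod 167)
3^2 = (3^1)^2 ≡ 3^2 = 9 ≡ 9 (mod 167)
3^4 = (3^2)^2 ≡ 9^2 = 81 ≡ 81 (mod 167)
3^8 = (3^4)^2 ≡ 81^2 = 6561 ≡ 48 (mod 167)
3^10 = 3^8 · 3^2 ≡ 48 · 9 ≡ 98 (mod 167).
So B = 98. The client then computes K = B^x mod p = 98^15 mod 167.
98^1 ≡ 98 (mod 167)
98^2 = (98^1)^2 ≡ 98^2 = 9604 ≡ 85 (mod 167)
98^4 = (98^2)^2 ≡ 85^2 = 7225 ≡ 44 (mod 167)
98^8 = (98^4)^2 ≡ 44^2 = 1936 ≡ 99 (mod 167)
98^15 = 98^8 · 98^4 · 98^2 · 98^1 ≡ 99 · 44 · 85 · 98 ≡ 54 (mod 167).

54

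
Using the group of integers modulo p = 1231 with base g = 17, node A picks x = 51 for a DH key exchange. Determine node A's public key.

469

Public value = 17^51 mod 1231.
17^1 ≡ 17 (mod 1231)
17^2 = (17^1)^2 ≡ 17^2 = 289 ≡ 289 (mod 1231)
17^4 = (17^2)^2 ≡ 289^2 = 83521 ≡ 1044 (mod 1231)
17^8 = (17^4)^2 ≡ 1044^2 = 1089936 ≡ 501 (mod 1231)
17^16 = (17^8)^2 ≡ 501^2 = 251001 ≡ 1108 (mod 1231)
17^32 = (17^16)^2 ≡ 1108^2 = 1227664 ≡ 357 (mod 1231)
17^51 = 17^32 · 17^16 · 17^2 · 17^1 ≡ 357 · 1108 · 289 · 17 ≡ 469 (mod 1231).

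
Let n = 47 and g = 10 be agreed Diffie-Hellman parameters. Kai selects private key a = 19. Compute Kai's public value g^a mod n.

Public value = 10^19 mod 47.
10^1 ≡ 10 (mod 47)
10^2 = (10^1)^2 ≡ 10^2 = 100 ≡ 6 (mod 47)
10^4 = (10^2)^2 ≡ 6^2 = 36 ≡ 36 (mod 47)
10^8 = (10^4)^2 ≡ 36^2 = 1296 ≡ 27 (mod 47)
10^16 = (10^8)^2 ≡ 27^2 = 729 ≡ 24 (mod 47)
10^19 = 10^16 · 10^2 · 10^1 ≡ 24 · 6 · 10 ≡ 30 (mod 47).

30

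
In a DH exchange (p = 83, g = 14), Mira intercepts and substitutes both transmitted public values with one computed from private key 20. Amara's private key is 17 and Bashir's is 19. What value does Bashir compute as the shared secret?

Bashir receives Mira's public value M = 14^20 mod 83 instead of the honest one.
14^1 ≡ 14 (mod 83)
14^2 = (14^1)^2 ≡ 14^2 = 196 ≡ 30 (mod 83)
14^4 = (14^2)^2 ≡ 30^2 = 900 ≡ 70 (mod 83)
14^8 = (14^4)^2 ≡ 70^2 = 4900 ≡ 3 (mod 83)
14^16 = (14^8)^2 ≡ 3^2 = 9 ≡ 9 (mod 83)
14^20 = 14^16 · 14^4 ≡ 9 · 70 ≡ 49 (mod 83).
So M = 49. Bashir computes K = M^19 mod 83.
49^1 ≡ 49 (mod 83)
49^2 = (49^1)^2 ≡ 49^2 = 2401 ≡ 77 (mod 83)
49^4 = (49^2)^2 ≡ 77^2 = 5929 ≡ 36 (mod 83)
49^8 = (49^4)^2 ≡ 36^2 = 1296 ≡ 51 (mod 83)
49^16 = (49^8)^2 ≡ 51^2 = 2601 ≡ 28 (mod 83)
49^19 = 49^16 · 49^2 · 49^1 ≡ 28 · 77 · 49 ≡ 68 (mod 83).

68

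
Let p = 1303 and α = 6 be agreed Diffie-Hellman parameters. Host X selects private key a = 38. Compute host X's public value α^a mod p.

484

Public value = 6^38 mod 1303.
6^1 ≡ 6 (mod 1303)
6^2 = (6^1)^2 ≡ 6^2 = 36 ≡ 36 (mod 1303)
6^4 = (6^2)^2 ≡ 36^2 = 1296 ≡ 1296 (mod 1303)
6^8 = (6^4)^2 ≡ 1296^2 = 1679616 ≡ 49 (mod 1303)
6^16 = (6^8)^2 ≡ 49^2 = 2401 ≡ 1098 (mod 1303)
6^32 = (6^16)^2 ≡ 1098^2 = 1205604 ≡ 329 (mod 1303)
6^38 = 6^32 · 6^4 · 6^2 ≡ 329 · 1296 · 36 ≡ 484 (mod 1303).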